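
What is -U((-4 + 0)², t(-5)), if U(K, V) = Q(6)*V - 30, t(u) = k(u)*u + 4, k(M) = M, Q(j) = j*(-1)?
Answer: 204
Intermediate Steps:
Q(j) = -j
t(u) = 4 + u² (t(u) = u*u + 4 = u² + 4 = 4 + u²)
U(K, V) = -30 - 6*V (U(K, V) = (-1*6)*V - 30 = -6*V - 30 = -30 - 6*V)
-U((-4 + 0)², t(-5)) = -(-30 - 6*(4 + (-5)²)) = -(-30 - 6*(4 + 25)) = -(-30 - 6*29) = -(-30 - 174) = -1*(-204) = 204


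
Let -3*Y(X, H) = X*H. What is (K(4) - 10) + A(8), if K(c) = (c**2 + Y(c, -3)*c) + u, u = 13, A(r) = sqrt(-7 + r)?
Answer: 36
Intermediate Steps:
Y(X, H) = -H*X/3 (Y(X, H) = -X*H/3 = -H*X/3)
K(c) = 13 + 2*c**2 (K(c) = (c**2 + (-1/3*(-3)*c)*c) + 13 = (c**2 + c*c) + 13 = (c**2 + c**2) + 13 = 2*c**2 + 13 = 13 + 2*c**2)
(K(4) - 10) + A(8) = ((13 + 2*4**2) - 10) + sqrt(-7 + 8) = ((13 + 2*16) - 10) + sqrt(1) = ((13 + 32) - 10) + 1 = (45 - 10) + 1 = 35 + 1 = 36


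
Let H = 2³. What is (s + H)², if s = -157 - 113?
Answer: 68644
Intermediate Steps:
s = -270
H = 8
(s + H)² = (-270 + 8)² = (-262)² = 68644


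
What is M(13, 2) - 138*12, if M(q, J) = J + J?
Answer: -1652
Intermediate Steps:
M(q, J) = 2*J
M(13, 2) - 138*12 = 2*2 - 138*12 = 4 - 1656 = -1652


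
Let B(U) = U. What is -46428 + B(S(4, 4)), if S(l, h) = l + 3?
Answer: -46421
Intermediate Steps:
S(l, h) = 3 + l
-46428 + B(S(4, 4)) = -46428 + (3 + 4) = -46428 + 7 = -46421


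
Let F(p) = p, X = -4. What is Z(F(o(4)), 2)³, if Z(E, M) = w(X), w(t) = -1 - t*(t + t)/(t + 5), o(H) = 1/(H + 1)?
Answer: -35937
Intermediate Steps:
o(H) = 1/(1 + H)
w(t) = -1 - 2*t²/(5 + t) (w(t) = -1 - t*(2*t)/(5 + t) = -1 - t*2*t/(5 + t) = -1 - 2*t²/(5 + t))
Z(E, M) = -33 (Z(E, M) = (-5 - 1*(-4) - 2*(-4)²)/(5 - 4) = (-5 + 4 - 2*16)/1 = 1*(-5 + 4 - 32) = 1*(-33) = -33)
Z(F(o(4)), 2)³ = (-33)³ = -35937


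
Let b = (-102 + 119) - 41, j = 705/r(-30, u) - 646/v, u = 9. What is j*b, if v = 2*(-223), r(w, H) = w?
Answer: 118020/223 ≈ 529.24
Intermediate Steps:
v = -446
j = -9835/446 (j = 705/(-30) - 646/(-446) = 705*(-1/30) - 646*(-1/446) = -47/2 + 323/223 = -9835/446 ≈ -22.052)
b = -24 (b = 17 - 41 = -24)
j*b = -9835/446*(-24) = 118020/223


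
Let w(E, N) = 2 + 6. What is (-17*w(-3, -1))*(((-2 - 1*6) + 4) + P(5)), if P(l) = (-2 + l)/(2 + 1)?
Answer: 408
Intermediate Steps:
P(l) = -⅔ + l/3 (P(l) = (-2 + l)/3 = (-2 + l)*(⅓) = -⅔ + l/3)
w(E, N) = 8
(-17*w(-3, -1))*(((-2 - 1*6) + 4) + P(5)) = (-17*8)*(((-2 - 1*6) + 4) + (-⅔ + (⅓)*5)) = -136*(((-2 - 6) + 4) + (-⅔ + 5/3)) = -136*((-8 + 4) + 1) = -136*(-4 + 1) = -136*(-3) = 408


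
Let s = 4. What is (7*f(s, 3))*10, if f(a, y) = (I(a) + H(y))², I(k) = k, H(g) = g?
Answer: 3430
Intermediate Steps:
f(a, y) = (a + y)²
(7*f(s, 3))*10 = (7*(4 + 3)²)*10 = (7*7²)*10 = (7*49)*10 = 343*10 = 3430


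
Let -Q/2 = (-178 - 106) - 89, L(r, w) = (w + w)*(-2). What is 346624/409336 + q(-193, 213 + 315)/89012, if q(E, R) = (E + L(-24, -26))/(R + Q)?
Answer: 4913446452601/5802403703096 ≈ 0.84680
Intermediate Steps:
L(r, w) = -4*w (L(r, w) = (2*w)*(-2) = -4*w)
Q = 746 (Q = -2*((-178 - 106) - 89) = -2*(-284 - 89) = -2*(-373) = 746)
q(E, R) = (104 + E)/(746 + R) (q(E, R) = (E - 4*(-26))/(R + 746) = (E + 104)/(746 + R) = (104 + E)/(746 + R))
346624/409336 + q(-193, 213 + 315)/89012 = 346624/409336 + ((104 - 193)/(746 + (213 + 315)))/89012 = 346624*(1/409336) + (-89/(746 + 528))*(1/89012) = 43328/51167 + (-89/1274)*(1/89012) = 43328/51167 + ((1/1274)*(-89))*(1/89012) = 43328/51167 - 89/1274*1/89012 = 43328/51167 - 89/113401288 = 4913446452601/5802403703096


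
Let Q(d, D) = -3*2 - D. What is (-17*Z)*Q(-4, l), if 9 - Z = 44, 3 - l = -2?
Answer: -6545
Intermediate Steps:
l = 5 (l = 3 - 1*(-2) = 3 + 2 = 5)
Q(d, D) = -6 - D
Z = -35 (Z = 9 - 1*44 = 9 - 44 = -35)
(-17*Z)*Q(-4, l) = (-17*(-35))*(-6 - 1*5) = 595*(-6 - 5) = 595*(-11) = -6545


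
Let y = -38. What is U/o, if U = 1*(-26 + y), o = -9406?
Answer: 32/4703 ≈ 0.0068042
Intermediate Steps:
U = -64 (U = 1*(-26 - 38) = 1*(-64) = -64)
U/o = -64/(-9406) = -64*(-1/9406) = 32/4703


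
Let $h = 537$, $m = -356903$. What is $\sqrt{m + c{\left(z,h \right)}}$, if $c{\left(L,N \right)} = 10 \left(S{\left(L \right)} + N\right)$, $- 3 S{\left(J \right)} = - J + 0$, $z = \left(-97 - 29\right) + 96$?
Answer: $i \sqrt{351633} \approx 592.99 i$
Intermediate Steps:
$z = -30$ ($z = -126 + 96 = -30$)
$S{\left(J \right)} = \frac{J}{3}$ ($S{\left(J \right)} = - \frac{- J + 0}{3} = - \frac{\left(-1\right) J}{3} = \frac{J}{3}$)
$c{\left(L,N \right)} = 10 N + \frac{10 L}{3}$ ($c{\left(L,N \right)} = 10 \left(\frac{L}{3} + N\right) = 10 \left(N + \frac{L}{3}\right) = 10 N + \frac{10 L}{3}$)
$\sqrt{m + c{\left(z,h \right)}} = \sqrt{-356903 + \left(10 \cdot 537 + \frac{10}{3} \left(-30\right)\right)} = \sqrt{-356903 + \left(5370 - 100\right)} = \sqrt{-356903 + 5270} = \sqrt{-351633} = i \sqrt{351633}$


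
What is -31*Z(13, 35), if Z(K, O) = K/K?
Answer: -31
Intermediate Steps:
Z(K, O) = 1
-31*Z(13, 35) = -31*1 = -31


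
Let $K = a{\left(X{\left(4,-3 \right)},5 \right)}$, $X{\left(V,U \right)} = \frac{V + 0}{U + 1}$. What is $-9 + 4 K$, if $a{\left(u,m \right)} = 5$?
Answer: $11$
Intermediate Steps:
$X{\left(V,U \right)} = \frac{V}{1 + U}$
$K = 5$
$-9 + 4 K = -9 + 4 \cdot 5 = -9 + 20 = 11$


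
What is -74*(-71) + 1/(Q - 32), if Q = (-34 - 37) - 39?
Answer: 746067/142 ≈ 5254.0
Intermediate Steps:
Q = -110 (Q = -71 - 39 = -110)
-74*(-71) + 1/(Q - 32) = -74*(-71) + 1/(-110 - 32) = 5254 + 1/(-142) = 5254 - 1/142 = 746067/142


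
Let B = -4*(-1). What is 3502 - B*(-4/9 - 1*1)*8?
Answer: 31934/9 ≈ 3548.2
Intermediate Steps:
B = 4
3502 - B*(-4/9 - 1*1)*8 = 3502 - 4*(-4/9 - 1*1)*8 = 3502 - 4*(-4*⅑ - 1)*8 = 3502 - 4*(-4/9 - 1)*8 = 3502 - 4*(-13/9)*8 = 3502 - (-52)*8/9 = 3502 - 1*(-416/9) = 3502 + 416/9 = 31934/9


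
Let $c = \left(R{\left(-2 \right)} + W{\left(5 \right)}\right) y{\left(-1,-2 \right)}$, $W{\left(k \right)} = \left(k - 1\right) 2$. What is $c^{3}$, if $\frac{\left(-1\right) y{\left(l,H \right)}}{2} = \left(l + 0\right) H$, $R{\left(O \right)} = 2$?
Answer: $-64000$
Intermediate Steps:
$W{\left(k \right)} = -2 + 2 k$ ($W{\left(k \right)} = \left(-1 + k\right) 2 = -2 + 2 k$)
$y{\left(l,H \right)} = - 2 H l$ ($y{\left(l,H \right)} = - 2 \left(l + 0\right) H = - 2 l H = - 2 H l$)
$c = -40$ ($c = \left(2 + \left(-2 + 2 \cdot 5\right)\right) \left(\left(-2\right) \left(-2\right) \left(-1\right)\right) = \left(2 + \left(-2 + 10\right)\right) \left(-4\right) = \left(2 + 8\right) \left(-4\right) = 10 \left(-4\right) = -40$)
$c^{3} = \left(-40\right)^{3} = -64000$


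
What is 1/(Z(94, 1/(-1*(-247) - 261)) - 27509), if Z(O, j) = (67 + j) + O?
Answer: -14/382873 ≈ -3.6566e-5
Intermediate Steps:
Z(O, j) = 67 + O + j
1/(Z(94, 1/(-1*(-247) - 261)) - 27509) = 1/((67 + 94 + 1/(-1*(-247) - 261)) - 27509) = 1/((67 + 94 + 1/(247 - 261)) - 27509) = 1/((67 + 94 + 1/(-14)) - 27509) = 1/((67 + 94 - 1/14) - 27509) = 1/(2253/14 - 27509) = 1/(-382873/14) = -14/382873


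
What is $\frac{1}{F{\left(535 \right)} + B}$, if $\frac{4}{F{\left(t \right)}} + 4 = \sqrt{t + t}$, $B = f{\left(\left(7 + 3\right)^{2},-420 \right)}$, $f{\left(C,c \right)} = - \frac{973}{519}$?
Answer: $- \frac{263973261}{488691503} - \frac{538722 \sqrt{1070}}{488691503} \approx -0.57622$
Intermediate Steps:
$f{\left(C,c \right)} = - \frac{973}{519}$ ($f{\left(C,c \right)} = \left(-973\right) \frac{1}{519} = - \frac{973}{519}$)
$B = - \frac{973}{519} \approx -1.8748$
$F{\left(t \right)} = \frac{4}{-4 + \sqrt{2} \sqrt{t}}$ ($F{\left(t \right)} = \frac{4}{-4 + \sqrt{t + t}} = \frac{4}{-4 + \sqrt{2 t}} = \frac{4}{-4 + \sqrt{2} \sqrt{t}}$)
$\frac{1}{F{\left(535 \right)} + B} = \frac{1}{\frac{4}{-4 + \sqrt{2} \sqrt{535}} - \frac{973}{519}} = \frac{1}{\frac{4}{-4 + \sqrt{1070}} - \frac{973}{519}} = \frac{1}{- \frac{973}{519} + \frac{4}{-4 + \sqrt{1070}}}$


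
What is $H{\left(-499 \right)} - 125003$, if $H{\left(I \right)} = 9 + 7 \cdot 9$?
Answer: $-124931$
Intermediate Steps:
$H{\left(I \right)} = 72$ ($H{\left(I \right)} = 9 + 63 = 72$)
$H{\left(-499 \right)} - 125003 = 72 - 125003 = -124931$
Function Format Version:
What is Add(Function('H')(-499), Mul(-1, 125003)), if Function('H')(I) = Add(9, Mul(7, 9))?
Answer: -124931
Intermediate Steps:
Function('H')(I) = 72 (Function('H')(I) = Add(9, 63) = 72)
Add(Function('H')(-499), Mul(-1, 125003)) = Add(72, Mul(-1, 125003)) = Add(72, -125003) = -124931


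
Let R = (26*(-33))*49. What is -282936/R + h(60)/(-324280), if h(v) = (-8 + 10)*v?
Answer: 34752061/5164159 ≈ 6.7295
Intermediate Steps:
h(v) = 2*v
R = -42042 (R = -858*49 = -42042)
-282936/R + h(60)/(-324280) = -282936/(-42042) + (2*60)/(-324280) = -282936*(-1/42042) + 120*(-1/324280) = 47156/7007 - 3/8107 = 34752061/5164159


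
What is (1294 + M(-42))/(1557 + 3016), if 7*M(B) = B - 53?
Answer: 8963/32011 ≈ 0.28000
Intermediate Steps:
M(B) = -53/7 + B/7 (M(B) = (B - 53)/7 = (-53 + B)/7 = -53/7 + B/7)
(1294 + M(-42))/(1557 + 3016) = (1294 + (-53/7 + (⅐)*(-42)))/(1557 + 3016) = (1294 + (-53/7 - 6))/4573 = (1294 - 95/7)*(1/4573) = (8963/7)*(1/4573) = 8963/32011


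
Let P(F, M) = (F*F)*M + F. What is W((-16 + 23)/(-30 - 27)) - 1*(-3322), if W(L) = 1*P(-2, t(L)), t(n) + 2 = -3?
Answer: 3300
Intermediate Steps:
t(n) = -5 (t(n) = -2 - 3 = -5)
P(F, M) = F + M*F**2 (P(F, M) = F**2*M + F = M*F**2 + F = F + M*F**2)
W(L) = -22 (W(L) = 1*(-2*(1 - 2*(-5))) = 1*(-2*(1 + 10)) = 1*(-2*11) = 1*(-22) = -22)
W((-16 + 23)/(-30 - 27)) - 1*(-3322) = -22 - 1*(-3322) = -22 + 3322 = 3300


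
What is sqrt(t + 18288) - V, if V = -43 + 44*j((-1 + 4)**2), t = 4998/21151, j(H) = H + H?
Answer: -749 + sqrt(8181513193386)/21151 ≈ -613.77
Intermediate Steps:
j(H) = 2*H
t = 4998/21151 (t = 4998*(1/21151) = 4998/21151 ≈ 0.23630)
V = 749 (V = -43 + 44*(2*(-1 + 4)**2) = -43 + 44*(2*3**2) = -43 + 44*(2*9) = -43 + 44*18 = -43 + 792 = 749)
sqrt(t + 18288) - V = sqrt(4998/21151 + 18288) - 1*749 = sqrt(386814486/21151) - 749 = sqrt(8181513193386)/21151 - 749 = -749 + sqrt(8181513193386)/21151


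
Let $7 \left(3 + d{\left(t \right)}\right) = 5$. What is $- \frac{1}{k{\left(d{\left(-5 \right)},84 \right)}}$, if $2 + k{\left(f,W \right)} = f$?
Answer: $\frac{7}{30} \approx 0.23333$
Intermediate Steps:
$d{\left(t \right)} = - \frac{16}{7}$ ($d{\left(t \right)} = -3 + \frac{1}{7} \cdot 5 = -3 + \frac{5}{7} = - \frac{16}{7}$)
$k{\left(f,W \right)} = -2 + f$
$- \frac{1}{k{\left(d{\left(-5 \right)},84 \right)}} = - \frac{1}{-2 - \frac{16}{7}} = - \frac{1}{- \frac{30}{7}} = \left(-1\right) \left(- \frac{7}{30}\right) = \frac{7}{30}$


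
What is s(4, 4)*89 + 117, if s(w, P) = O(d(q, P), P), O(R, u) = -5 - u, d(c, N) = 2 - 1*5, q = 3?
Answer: -684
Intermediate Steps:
d(c, N) = -3 (d(c, N) = 2 - 5 = -3)
s(w, P) = -5 - P
s(4, 4)*89 + 117 = (-5 - 1*4)*89 + 117 = (-5 - 4)*89 + 117 = -9*89 + 117 = -801 + 117 = -684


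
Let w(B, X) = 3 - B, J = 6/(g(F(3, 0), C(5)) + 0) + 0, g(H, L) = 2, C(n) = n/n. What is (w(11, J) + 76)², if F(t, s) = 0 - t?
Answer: 4624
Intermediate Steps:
F(t, s) = -t
C(n) = 1
J = 3 (J = 6/(2 + 0) + 0 = 6/2 + 0 = (½)*6 + 0 = 3 + 0 = 3)
(w(11, J) + 76)² = ((3 - 1*11) + 76)² = ((3 - 11) + 76)² = (-8 + 76)² = 68² = 4624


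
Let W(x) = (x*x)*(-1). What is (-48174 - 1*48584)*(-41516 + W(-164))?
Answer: 6619408296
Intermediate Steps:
W(x) = -x² (W(x) = x²*(-1) = -x²)
(-48174 - 1*48584)*(-41516 + W(-164)) = (-48174 - 1*48584)*(-41516 - 1*(-164)²) = (-48174 - 48584)*(-41516 - 1*26896) = -96758*(-41516 - 26896) = -96758*(-68412) = 6619408296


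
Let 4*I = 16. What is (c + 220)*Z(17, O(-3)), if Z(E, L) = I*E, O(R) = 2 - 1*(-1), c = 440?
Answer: 44880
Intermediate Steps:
O(R) = 3 (O(R) = 2 + 1 = 3)
I = 4 (I = (1/4)*16 = 4)
Z(E, L) = 4*E
(c + 220)*Z(17, O(-3)) = (440 + 220)*(4*17) = 660*68 = 44880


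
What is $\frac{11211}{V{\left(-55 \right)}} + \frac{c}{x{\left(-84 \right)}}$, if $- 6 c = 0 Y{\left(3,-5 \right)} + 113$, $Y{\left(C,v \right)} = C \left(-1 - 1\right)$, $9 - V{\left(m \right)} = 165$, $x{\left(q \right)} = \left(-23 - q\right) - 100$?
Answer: $- \frac{33407}{468} \approx -71.382$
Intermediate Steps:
$x{\left(q \right)} = -123 - q$
$V{\left(m \right)} = -156$ ($V{\left(m \right)} = 9 - 165 = -156$)
$Y{\left(C,v \right)} = - 2 C$ ($Y{\left(C,v \right)} = C \left(-2\right) = - 2 C$)
$c = - \frac{113}{6}$ ($c = - \frac{0 \left(\left(-2\right) 3\right) + 113}{6} = - \frac{0 \left(-6\right) + 113}{6} = - \frac{0 + 113}{6} = \left(- \frac{1}{6}\right) 113 = - \frac{113}{6} \approx -18.833$)
$\frac{11211}{V{\left(-55 \right)}} + \frac{c}{x{\left(-84 \right)}} = \frac{11211}{-156} - \frac{113}{6 \left(-123 - -84\right)} = 11211 \left(- \frac{1}{156}\right) - \frac{113}{6 \left(-123 + 84\right)} = - \frac{3737}{52} - \frac{113}{6 \left(-39\right)} = - \frac{3737}{52} - - \frac{113}{234} = - \frac{3737}{52} + \frac{113}{234} = - \frac{33407}{468}$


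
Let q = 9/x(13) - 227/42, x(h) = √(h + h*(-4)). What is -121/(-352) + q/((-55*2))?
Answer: 14521/36960 + 3*I*√39/1430 ≈ 0.39288 + 0.013101*I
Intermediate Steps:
x(h) = √3*√(-h) (x(h) = √(h - 4*h) = √(-3*h) = √3*√(-h))
q = -227/42 - 3*I*√39/13 (q = 9/((√3*√(-1*13))) - 227/42 = 9/((√3*√(-13))) - 227*1/42 = 9/((√3*(I*√13))) - 227/42 = 9/((I*√39)) - 227/42 = 9*(-I*√39/39) - 227/42 = -3*I*√39/13 - 227/42 = -227/42 - 3*I*√39/13 ≈ -5.4048 - 1.4412*I)
-121/(-352) + q/((-55*2)) = -121/(-352) + (-227/42 - 3*I*√39/13)/((-55*2)) = -121*(-1/352) + (-227/42 - 3*I*√39/13)/(-110) = 11/32 + (-227/42 - 3*I*√39/13)*(-1/110) = 11/32 + (227/4620 + 3*I*√39/1430) = 14521/36960 + 3*I*√39/1430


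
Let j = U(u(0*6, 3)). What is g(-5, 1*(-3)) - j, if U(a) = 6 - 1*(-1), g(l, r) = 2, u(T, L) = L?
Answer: -5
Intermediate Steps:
U(a) = 7 (U(a) = 6 + 1 = 7)
j = 7
g(-5, 1*(-3)) - j = 2 - 1*7 = 2 - 7 = -5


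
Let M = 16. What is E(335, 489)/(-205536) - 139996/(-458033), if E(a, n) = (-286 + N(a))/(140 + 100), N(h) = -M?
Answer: 3452975305703/11297072482560 ≈ 0.30565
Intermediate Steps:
N(h) = -16 (N(h) = -1*16 = -16)
E(a, n) = -151/120 (E(a, n) = (-286 - 16)/(140 + 100) = -302/240 = -302*1/240 = -151/120)
E(335, 489)/(-205536) - 139996/(-458033) = -151/120/(-205536) - 139996/(-458033) = -151/120*(-1/205536) - 139996*(-1/458033) = 151/24664320 + 139996/458033 = 3452975305703/11297072482560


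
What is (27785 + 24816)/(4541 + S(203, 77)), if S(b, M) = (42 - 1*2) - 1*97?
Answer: 52601/4484 ≈ 11.731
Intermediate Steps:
S(b, M) = -57 (S(b, M) = (42 - 2) - 97 = 40 - 97 = -57)
(27785 + 24816)/(4541 + S(203, 77)) = (27785 + 24816)/(4541 - 57) = 52601/4484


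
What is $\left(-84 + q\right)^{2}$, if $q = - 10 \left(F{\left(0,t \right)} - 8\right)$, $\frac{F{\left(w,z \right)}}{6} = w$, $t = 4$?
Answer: $16$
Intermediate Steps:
$F{\left(w,z \right)} = 6 w$
$q = 80$ ($q = - 10 \left(6 \cdot 0 - 8\right) = - 10 \left(0 - 8\right) = \left(-10\right) \left(-8\right) = 80$)
$\left(-84 + q\right)^{2} = \left(-84 + 80\right)^{2} = \left(-4\right)^{2} = 16$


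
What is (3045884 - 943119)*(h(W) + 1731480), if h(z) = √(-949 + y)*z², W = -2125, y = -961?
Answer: 3640895542200 + 9495298203125*I*√1910 ≈ 3.6409e+12 + 4.1498e+14*I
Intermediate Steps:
h(z) = I*√1910*z² (h(z) = √(-949 - 961)*z² = √(-1910)*z² = (I*√1910)*z² = I*√1910*z²)
(3045884 - 943119)*(h(W) + 1731480) = (3045884 - 943119)*(I*√1910*(-2125)² + 1731480) = 2102765*(I*√1910*4515625 + 1731480) = 2102765*(4515625*I*√1910 + 1731480) = 2102765*(1731480 + 4515625*I*√1910) = 3640895542200 + 9495298203125*I*√1910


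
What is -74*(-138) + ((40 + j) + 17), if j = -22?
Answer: 10247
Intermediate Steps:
-74*(-138) + ((40 + j) + 17) = -74*(-138) + ((40 - 22) + 17) = 10212 + (18 + 17) = 10212 + 35 = 10247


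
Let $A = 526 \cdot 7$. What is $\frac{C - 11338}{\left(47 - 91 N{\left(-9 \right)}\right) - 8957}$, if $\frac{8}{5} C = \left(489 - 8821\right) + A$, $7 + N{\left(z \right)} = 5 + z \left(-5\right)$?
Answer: $\frac{56977}{51292} \approx 1.1108$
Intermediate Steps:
$A = 3682$
$N{\left(z \right)} = -2 - 5 z$ ($N{\left(z \right)} = -7 + \left(5 + z \left(-5\right)\right) = -7 - \left(-5 + 5 z\right) = -2 - 5 z$)
$C = - \frac{11625}{4}$ ($C = \frac{5 \left(\left(489 - 8821\right) + 3682\right)}{8} = \frac{5 \left(-8332 + 3682\right)}{8} = \frac{5}{8} \left(-4650\right) = - \frac{11625}{4} \approx -2906.3$)
$\frac{C - 11338}{\left(47 - 91 N{\left(-9 \right)}\right) - 8957} = \frac{- \frac{11625}{4} - 11338}{\left(47 - 91 \left(-2 - -45\right)\right) - 8957} = - \frac{56977}{4 \left(\left(47 - 91 \left(-2 + 45\right)\right) - 8957\right)} = - \frac{56977}{4 \left(\left(47 - 3913\right) - 8957\right)} = - \frac{56977}{4 \left(-3866 - 8957\right)} = - \frac{56977}{4 \left(-12823\right)} = \left(- \frac{56977}{4}\right) \left(- \frac{1}{12823}\right) = \frac{56977}{51292}$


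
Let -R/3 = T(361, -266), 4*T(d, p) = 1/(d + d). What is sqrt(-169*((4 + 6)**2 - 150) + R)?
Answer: sqrt(48807194)/76 ≈ 91.924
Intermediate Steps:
T(d, p) = 1/(8*d) (T(d, p) = 1/(4*(d + d)) = 1/(4*((2*d))) = (1/(2*d))/4 = 1/(8*d))
R = -3/2888 (R = -3/(8*361) = -3*1/2888 = -3/2888 ≈ -0.0010388)
sqrt(-169*((4 + 6)**2 - 150) + R) = sqrt(-169*((4 + 6)**2 - 150) - 3/2888) = sqrt(-169*(10**2 - 150) - 3/2888) = sqrt(-169*(100 - 150) - 3/2888) = sqrt(-169*(-50) - 3/2888) = sqrt(8450 - 3/2888) = sqrt(24403597/2888) = sqrt(48807194)/76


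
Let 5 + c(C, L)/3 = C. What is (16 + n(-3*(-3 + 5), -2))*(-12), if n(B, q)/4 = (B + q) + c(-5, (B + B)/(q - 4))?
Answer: 1632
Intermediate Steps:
c(C, L) = -15 + 3*C
n(B, q) = -120 + 4*B + 4*q (n(B, q) = 4*((B + q) + (-15 + 3*(-5))) = 4*((B + q) + (-15 - 15)) = 4*((B + q) - 30) = 4*(-30 + B + q) = -120 + 4*B + 4*q)
(16 + n(-3*(-3 + 5), -2))*(-12) = (16 + (-120 + 4*(-3*(-3 + 5)) + 4*(-2)))*(-12) = (16 + (-120 + 4*(-3*2) - 8))*(-12) = (16 + (-120 + 4*(-6) - 8))*(-12) = (16 + (-120 - 24 - 8))*(-12) = (16 - 152)*(-12) = -136*(-12) = 1632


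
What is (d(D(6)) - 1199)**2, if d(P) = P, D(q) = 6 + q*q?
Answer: 1338649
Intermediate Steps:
D(q) = 6 + q**2
(d(D(6)) - 1199)**2 = ((6 + 6**2) - 1199)**2 = ((6 + 36) - 1199)**2 = (42 - 1199)**2 = (-1157)**2 = 1338649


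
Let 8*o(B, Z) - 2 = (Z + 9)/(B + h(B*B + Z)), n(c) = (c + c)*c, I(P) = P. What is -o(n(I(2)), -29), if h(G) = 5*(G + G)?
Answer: -87/358 ≈ -0.24302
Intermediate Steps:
h(G) = 10*G (h(G) = 5*(2*G) = 10*G)
n(c) = 2*c² (n(c) = (2*c)*c = 2*c²)
o(B, Z) = ¼ + (9 + Z)/(8*(B + 10*Z + 10*B²)) (o(B, Z) = ¼ + ((Z + 9)/(B + 10*(B*B + Z)))/8 = ¼ + ((9 + Z)/(B + 10*(B² + Z)))/8 = ¼ + ((9 + Z)/(B + 10*(Z + B²)))/8 = ¼ + ((9 + Z)/(B + (10*Z + 10*B²)))/8 = ¼ + ((9 + Z)/(B + 10*Z + 10*B²))/8 = ¼ + (9 + Z)/(8*(B + 10*Z + 10*B²)))
-o(n(I(2)), -29) = -(9 + 2*(2*2²) + 20*(2*2²)² + 21*(-29))/(8*(2*2² + 10*(-29) + 10*(2*2²)²)) = -(9 + 2*(2*4) + 20*(2*4)² - 609)/(8*(2*4 - 290 + 10*(2*4)²)) = -(9 + 2*8 + 20*8² - 609)/(8*(8 - 290 + 10*8²)) = -(9 + 16 + 20*64 - 609)/(8*(8 - 290 + 10*64)) = -(9 + 16 + 1280 - 609)/(8*(8 - 290 + 640)) = -696/(8*358) = -1*87/358 = -87/358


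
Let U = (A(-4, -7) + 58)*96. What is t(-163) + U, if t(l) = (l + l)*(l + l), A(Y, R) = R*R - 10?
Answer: 115588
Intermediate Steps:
A(Y, R) = -10 + R² (A(Y, R) = R² - 10 = -10 + R²)
t(l) = 4*l² (t(l) = (2*l)*(2*l) = 4*l²)
U = 9312 (U = ((-10 + (-7)²) + 58)*96 = ((-10 + 49) + 58)*96 = (39 + 58)*96 = 97*96 = 9312)
t(-163) + U = 4*(-163)² + 9312 = 4*26569 + 9312 = 106276 + 9312 = 115588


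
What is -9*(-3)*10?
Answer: 270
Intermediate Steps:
-9*(-3)*10 = 27*10 = 270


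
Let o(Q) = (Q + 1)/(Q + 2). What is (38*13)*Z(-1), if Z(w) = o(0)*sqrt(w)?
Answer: 247*I ≈ 247.0*I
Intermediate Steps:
o(Q) = (1 + Q)/(2 + Q)
Z(w) = sqrt(w)/2 (Z(w) = ((1 + 0)/(2 + 0))*sqrt(w) = (1/2)*sqrt(w) = ((1/2)*1)*sqrt(w) = sqrt(w)/2)
(38*13)*Z(-1) = (38*13)*(sqrt(-1)/2) = 494*(I/2) = 247*I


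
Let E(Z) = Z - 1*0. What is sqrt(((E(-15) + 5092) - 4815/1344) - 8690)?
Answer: I*sqrt(11341603)/56 ≈ 60.138*I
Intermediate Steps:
E(Z) = Z (E(Z) = Z + 0 = Z)
sqrt(((E(-15) + 5092) - 4815/1344) - 8690) = sqrt(((-15 + 5092) - 4815/1344) - 8690) = sqrt((5077 - 4815*1/1344) - 8690) = sqrt((5077 - 1605/448) - 8690) = sqrt(2272891/448 - 8690) = sqrt(-1620229/448) = I*sqrt(11341603)/56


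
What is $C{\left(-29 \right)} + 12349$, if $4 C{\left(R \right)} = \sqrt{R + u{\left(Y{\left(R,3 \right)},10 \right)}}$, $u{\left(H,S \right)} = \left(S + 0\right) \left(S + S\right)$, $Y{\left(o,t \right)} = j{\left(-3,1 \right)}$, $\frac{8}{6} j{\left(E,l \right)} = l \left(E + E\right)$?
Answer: $12349 + \frac{3 \sqrt{19}}{4} \approx 12352.0$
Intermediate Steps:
$j{\left(E,l \right)} = \frac{3 E l}{2}$ ($j{\left(E,l \right)} = \frac{3 l \left(E + E\right)}{4} = \frac{3 l 2 E}{4} = \frac{3 \cdot 2 E l}{4} = \frac{3 E l}{2}$)
$Y{\left(o,t \right)} = - \frac{9}{2}$ ($Y{\left(o,t \right)} = \frac{3}{2} \left(-3\right) 1 = - \frac{9}{2}$)
$u{\left(H,S \right)} = 2 S^{2}$ ($u{\left(H,S \right)} = S 2 S = 2 S^{2}$)
$C{\left(R \right)} = \frac{\sqrt{200 + R}}{4}$ ($C{\left(R \right)} = \frac{\sqrt{R + 2 \cdot 10^{2}}}{4} = \frac{\sqrt{R + 2 \cdot 100}}{4} = \frac{\sqrt{R + 200}}{4} = \frac{\sqrt{200 + R}}{4}$)
$C{\left(-29 \right)} + 12349 = \frac{\sqrt{200 - 29}}{4} + 12349 = \frac{\sqrt{171}}{4} + 12349 = \frac{3 \sqrt{19}}{4} + 12349 = 12349 + \frac{3 \sqrt{19}}{4}$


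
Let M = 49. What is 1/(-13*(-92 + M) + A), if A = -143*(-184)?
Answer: 1/26871 ≈ 3.7215e-5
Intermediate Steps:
A = 26312
1/(-13*(-92 + M) + A) = 1/(-13*(-92 + 49) + 26312) = 1/(-13*(-43) + 26312) = 1/(559 + 26312) = 1/26871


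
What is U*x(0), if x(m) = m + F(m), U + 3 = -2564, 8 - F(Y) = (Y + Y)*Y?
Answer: -20536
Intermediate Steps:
F(Y) = 8 - 2*Y² (F(Y) = 8 - (Y + Y)*Y = 8 - 2*Y*Y = 8 - 2*Y²)
U = -2567 (U = -3 - 2564 = -2567)
x(m) = 8 + m - 2*m² (x(m) = m + (8 - 2*m²) = 8 + m - 2*m²)
U*x(0) = -2567*(8 + 0 - 2*0²) = -2567*(8 + 0 - 2*0) = -2567*(8 + 0 + 0) = -2567*8 = -20536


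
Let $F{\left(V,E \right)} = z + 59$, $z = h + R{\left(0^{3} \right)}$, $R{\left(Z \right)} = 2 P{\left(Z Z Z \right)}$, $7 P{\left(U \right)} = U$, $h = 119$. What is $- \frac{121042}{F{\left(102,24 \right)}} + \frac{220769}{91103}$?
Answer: $- \frac{5493996222}{8108167} \approx -677.59$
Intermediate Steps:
$P{\left(U \right)} = \frac{U}{7}$
$R{\left(Z \right)} = \frac{2 Z^{3}}{7}$ ($R{\left(Z \right)} = 2 \frac{Z Z Z}{7} = 2 \frac{Z^{2} Z}{7} = 2 \frac{Z^{3}}{7} = \frac{2 Z^{3}}{7}$)
$z = 119$ ($z = 119 + \frac{2 \left(0^{3}\right)^{3}}{7} = 119 + \frac{2 \cdot 0^{3}}{7} = 119 + \frac{2}{7} \cdot 0 = 119 + 0 = 119$)
$F{\left(V,E \right)} = 178$ ($F{\left(V,E \right)} = 119 + 59 = 178$)
$- \frac{121042}{F{\left(102,24 \right)}} + \frac{220769}{91103} = - \frac{121042}{178} + \frac{220769}{91103} = \left(-121042\right) \frac{1}{178} + 220769 \cdot \frac{1}{91103} = - \frac{60521}{89} + \frac{220769}{91103} = - \frac{5493996222}{8108167}$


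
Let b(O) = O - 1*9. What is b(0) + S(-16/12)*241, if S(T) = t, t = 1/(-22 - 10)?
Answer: -529/32 ≈ -16.531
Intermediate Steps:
b(O) = -9 + O (b(O) = O - 9 = -9 + O)
t = -1/32 (t = 1/(-32) = -1/32 ≈ -0.031250)
S(T) = -1/32
b(0) + S(-16/12)*241 = (-9 + 0) - 1/32*241 = -9 - 241/32 = -529/32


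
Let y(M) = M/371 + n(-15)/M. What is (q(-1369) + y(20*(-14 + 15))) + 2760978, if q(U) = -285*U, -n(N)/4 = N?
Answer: 1169075186/371 ≈ 3.1511e+6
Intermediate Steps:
n(N) = -4*N
y(M) = 60/M + M/371 (y(M) = M/371 + (-4*(-15))/M = M*(1/371) + 60/M = M/371 + 60/M = 60/M + M/371)
(q(-1369) + y(20*(-14 + 15))) + 2760978 = (-285*(-1369) + (60/((20*(-14 + 15))) + (20*(-14 + 15))/371)) + 2760978 = (390165 + (60/((20*1)) + (20*1)/371)) + 2760978 = (390165 + (60/20 + (1/371)*20)) + 2760978 = (390165 + (60*(1/20) + 20/371)) + 2760978 = (390165 + (3 + 20/371)) + 2760978 = (390165 + 1133/371) + 2760978 = 144752348/371 + 2760978 = 1169075186/371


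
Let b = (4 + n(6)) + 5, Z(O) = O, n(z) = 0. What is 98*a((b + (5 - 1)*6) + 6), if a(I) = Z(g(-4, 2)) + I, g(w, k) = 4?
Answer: 4214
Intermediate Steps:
b = 9 (b = (4 + 0) + 5 = 4 + 5 = 9)
a(I) = 4 + I
98*a((b + (5 - 1)*6) + 6) = 98*(4 + ((9 + (5 - 1)*6) + 6)) = 98*(4 + ((9 + 4*6) + 6)) = 98*(4 + ((9 + 24) + 6)) = 98*(4 + (33 + 6)) = 98*(4 + 39) = 98*43 = 4214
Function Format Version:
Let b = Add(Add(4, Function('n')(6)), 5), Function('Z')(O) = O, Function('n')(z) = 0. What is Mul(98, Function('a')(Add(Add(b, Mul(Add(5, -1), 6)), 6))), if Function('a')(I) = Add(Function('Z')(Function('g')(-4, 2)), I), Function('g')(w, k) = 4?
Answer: 4214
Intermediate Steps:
b = 9 (b = Add(Add(4, 0), 5) = Add(4, 5) = 9)
Function('a')(I) = Add(4, I)
Mul(98, Function('a')(Add(Add(b, Mul(Add(5, -1), 6)), 6))) = Mul(98, Add(4, Add(Add(9, Mul(Add(5, -1), 6)), 6))) = Mul(98, Add(4, Add(Add(9, Mul(4, 6)), 6))) = Mul(98, Add(4, Add(Add(9, 24), 6))) = Mul(98, Add(4, Add(33, 6))) = Mul(98, Add(4, 39)) = Mul(98, 43) = 4214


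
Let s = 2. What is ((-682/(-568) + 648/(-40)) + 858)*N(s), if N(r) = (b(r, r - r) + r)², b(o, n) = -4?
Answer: 1197061/355 ≈ 3372.0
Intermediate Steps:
N(r) = (-4 + r)²
((-682/(-568) + 648/(-40)) + 858)*N(s) = ((-682/(-568) + 648/(-40)) + 858)*(-4 + 2)² = ((-682*(-1/568) + 648*(-1/40)) + 858)*(-2)² = ((341/284 - 81/5) + 858)*4 = (-21299/1420 + 858)*4 = (1197061/1420)*4 = 1197061/355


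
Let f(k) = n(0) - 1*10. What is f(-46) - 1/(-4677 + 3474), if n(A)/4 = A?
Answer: -12029/1203 ≈ -9.9992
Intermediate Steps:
n(A) = 4*A
f(k) = -10 (f(k) = 4*0 - 1*10 = 0 - 10 = -10)
f(-46) - 1/(-4677 + 3474) = -10 - 1/(-4677 + 3474) = -10 - 1/(-1203) = -10 - 1*(-1/1203) = -10 + 1/1203 = -12029/1203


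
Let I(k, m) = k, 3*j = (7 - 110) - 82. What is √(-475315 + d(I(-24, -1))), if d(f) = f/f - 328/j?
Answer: 3*I*√1807493290/185 ≈ 689.43*I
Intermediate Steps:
j = -185/3 (j = ((7 - 110) - 82)/3 = (-103 - 82)/3 = (⅓)*(-185) = -185/3 ≈ -61.667)
d(f) = 1169/185 (d(f) = f/f - 328/(-185/3) = 1 - 328*(-3/185) = 1 + 984/185 = 1169/185)
√(-475315 + d(I(-24, -1))) = √(-475315 + 1169/185) = √(-87932106/185) = 3*I*√1807493290/185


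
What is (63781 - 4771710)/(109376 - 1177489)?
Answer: 4707929/1068113 ≈ 4.4077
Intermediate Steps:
(63781 - 4771710)/(109376 - 1177489) = -4707929/(-1068113) = -4707929*(-1/1068113) = 4707929/1068113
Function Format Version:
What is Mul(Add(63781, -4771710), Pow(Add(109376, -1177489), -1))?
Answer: Rational(4707929, 1068113) ≈ 4.4077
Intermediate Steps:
Mul(Add(63781, -4771710), Pow(Add(109376, -1177489), -1)) = Mul(-4707929, Pow(-1068113, -1)) = Mul(-4707929, Rational(-1, 1068113)) = Rational(4707929, 1068113)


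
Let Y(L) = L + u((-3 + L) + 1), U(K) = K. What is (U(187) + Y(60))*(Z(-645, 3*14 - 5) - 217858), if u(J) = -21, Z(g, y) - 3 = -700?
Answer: -49393430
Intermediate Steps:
Z(g, y) = -697 (Z(g, y) = 3 - 700 = -697)
Y(L) = -21 + L (Y(L) = L - 21 = -21 + L)
(U(187) + Y(60))*(Z(-645, 3*14 - 5) - 217858) = (187 + (-21 + 60))*(-697 - 217858) = (187 + 39)*(-218555) = 226*(-218555) = -49393430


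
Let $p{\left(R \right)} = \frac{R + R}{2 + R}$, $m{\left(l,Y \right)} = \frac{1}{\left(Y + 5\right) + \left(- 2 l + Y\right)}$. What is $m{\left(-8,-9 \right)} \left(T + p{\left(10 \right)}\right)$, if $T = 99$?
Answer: $\frac{302}{9} \approx 33.556$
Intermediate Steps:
$m{\left(l,Y \right)} = \frac{1}{5 - 2 l + 2 Y}$ ($m{\left(l,Y \right)} = \frac{1}{\left(5 + Y\right) + \left(Y - 2 l\right)} = \frac{1}{5 - 2 l + 2 Y}$)
$p{\left(R \right)} = \frac{2 R}{2 + R}$
$m{\left(-8,-9 \right)} \left(T + p{\left(10 \right)}\right) = \frac{99 + 2 \cdot 10 \frac{1}{2 + 10}}{5 - -16 + 2 \left(-9\right)} = \frac{99 + 2 \cdot 10 \cdot \frac{1}{12}}{5 + 16 - 18} = \frac{99 + 2 \cdot 10 \cdot \frac{1}{12}}{3} = \frac{99 + \frac{5}{3}}{3} = \frac{1}{3} \cdot \frac{302}{3} = \frac{302}{9}$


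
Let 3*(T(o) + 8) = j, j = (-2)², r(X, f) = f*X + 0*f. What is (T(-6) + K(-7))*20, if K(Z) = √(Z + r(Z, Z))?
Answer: -400/3 + 20*√42 ≈ -3.7185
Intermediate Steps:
r(X, f) = X*f (r(X, f) = X*f + 0 = X*f)
j = 4
K(Z) = √(Z + Z²) (K(Z) = √(Z + Z*Z) = √(Z + Z²))
T(o) = -20/3 (T(o) = -8 + (⅓)*4 = -8 + 4/3 = -20/3)
(T(-6) + K(-7))*20 = (-20/3 + √(-7*(1 - 7)))*20 = (-20/3 + √(-7*(-6)))*20 = (-20/3 + √42)*20 = -400/3 + 20*√42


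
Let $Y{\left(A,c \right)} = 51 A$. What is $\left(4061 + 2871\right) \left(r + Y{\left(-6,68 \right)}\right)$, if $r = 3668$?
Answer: $23305384$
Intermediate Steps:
$\left(4061 + 2871\right) \left(r + Y{\left(-6,68 \right)}\right) = \left(4061 + 2871\right) \left(3668 + 51 \left(-6\right)\right) = 6932 \left(3668 - 306\right) = 6932 \cdot 3362 = 23305384$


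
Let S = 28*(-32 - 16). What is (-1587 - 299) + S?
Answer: -3230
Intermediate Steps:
S = -1344 (S = 28*(-48) = -1344)
(-1587 - 299) + S = (-1587 - 299) - 1344 = -1886 - 1344 = -3230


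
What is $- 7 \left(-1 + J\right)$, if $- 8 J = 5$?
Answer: $\frac{91}{8} \approx 11.375$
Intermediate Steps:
$J = - \frac{5}{8}$ ($J = \left(- \frac{1}{8}\right) 5 = - \frac{5}{8} \approx -0.625$)
$- 7 \left(-1 + J\right) = - 7 \left(-1 - \frac{5}{8}\right) = \left(-7\right) \left(- \frac{13}{8}\right) = \frac{91}{8}$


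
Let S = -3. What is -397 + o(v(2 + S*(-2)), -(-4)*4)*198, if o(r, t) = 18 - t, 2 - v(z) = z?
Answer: -1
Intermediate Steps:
v(z) = 2 - z
-397 + o(v(2 + S*(-2)), -(-4)*4)*198 = -397 + (18 - (-1)*(-4*4))*198 = -397 + (18 - (-1)*(-16))*198 = -397 + (18 - 1*16)*198 = -397 + (18 - 16)*198 = -397 + 2*198 = -397 + 396 = -1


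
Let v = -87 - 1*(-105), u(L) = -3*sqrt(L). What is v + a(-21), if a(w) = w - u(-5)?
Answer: -3 + 3*I*sqrt(5) ≈ -3.0 + 6.7082*I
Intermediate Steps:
v = 18 (v = -87 + 105 = 18)
a(w) = w + 3*I*sqrt(5) (a(w) = w - (-3)*sqrt(-5) = w - (-3)*I*sqrt(5) = w + 3*I*sqrt(5))
v + a(-21) = 18 + (-21 + 3*I*sqrt(5)) = -3 + 3*I*sqrt(5)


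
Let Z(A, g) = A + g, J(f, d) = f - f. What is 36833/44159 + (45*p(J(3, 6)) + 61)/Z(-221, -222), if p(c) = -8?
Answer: 29520560/19562437 ≈ 1.5090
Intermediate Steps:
J(f, d) = 0
36833/44159 + (45*p(J(3, 6)) + 61)/Z(-221, -222) = 36833/44159 + (45*(-8) + 61)/(-221 - 222) = 36833*(1/44159) + (-360 + 61)/(-443) = 36833/44159 - 299*(-1/443) = 36833/44159 + 299/443 = 29520560/19562437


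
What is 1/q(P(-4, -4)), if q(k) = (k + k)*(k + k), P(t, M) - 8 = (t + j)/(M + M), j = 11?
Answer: 16/3249 ≈ 0.0049246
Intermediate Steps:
P(t, M) = 8 + (11 + t)/(2*M) (P(t, M) = 8 + (t + 11)/(M + M) = 8 + (11 + t)/((2*M)) = 8 + (11 + t)*(1/(2*M)) = 8 + (11 + t)/(2*M))
q(k) = 4*k**2 (q(k) = (2*k)*(2*k) = 4*k**2)
1/q(P(-4, -4)) = 1/(4*((1/2)*(11 - 4 + 16*(-4))/(-4))**2) = 1/(4*((1/2)*(-1/4)*(11 - 4 - 64))**2) = 1/(4*((1/2)*(-1/4)*(-57))**2) = 1/(4*(57/8)**2) = 1/(4*(3249/64)) = 1/(3249/16) = 16/3249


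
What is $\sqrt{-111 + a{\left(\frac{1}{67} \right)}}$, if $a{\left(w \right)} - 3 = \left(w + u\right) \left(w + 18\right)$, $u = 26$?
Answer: $\frac{\sqrt{1618989}}{67} \approx 18.991$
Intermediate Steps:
$a{\left(w \right)} = 3 + \left(18 + w\right) \left(26 + w\right)$ ($a{\left(w \right)} = 3 + \left(w + 26\right) \left(w + 18\right) = 3 + \left(26 + w\right) \left(18 + w\right) = 3 + \left(18 + w\right) \left(26 + w\right)$)
$\sqrt{-111 + a{\left(\frac{1}{67} \right)}} = \sqrt{-111 + \left(471 + \left(\frac{1}{67}\right)^{2} + \frac{44}{67}\right)} = \sqrt{-111 + \left(471 + \left(\frac{1}{67}\right)^{2} + 44 \cdot \frac{1}{67}\right)} = \sqrt{-111 + \left(471 + \frac{1}{4489} + \frac{44}{67}\right)} = \sqrt{-111 + \frac{2117268}{4489}} = \sqrt{\frac{1618989}{4489}} = \frac{\sqrt{1618989}}{67}$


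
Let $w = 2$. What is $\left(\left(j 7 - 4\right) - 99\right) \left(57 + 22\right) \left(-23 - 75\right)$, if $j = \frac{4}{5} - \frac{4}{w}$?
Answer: $\frac{4312294}{5} \approx 8.6246 \cdot 10^{5}$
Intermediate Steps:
$j = - \frac{6}{5}$ ($j = \frac{4}{5} - \frac{4}{2} = 4 \cdot \frac{1}{5} - 2 = \frac{4}{5} - 2 = - \frac{6}{5} \approx -1.2$)
$\left(\left(j 7 - 4\right) - 99\right) \left(57 + 22\right) \left(-23 - 75\right) = \left(\left(\left(- \frac{6}{5}\right) 7 - 4\right) - 99\right) \left(57 + 22\right) \left(-23 - 75\right) = \left(\left(- \frac{42}{5} - 4\right) - 99\right) 79 \left(-98\right) = \left(- \frac{62}{5} - 99\right) \left(-7742\right) = \left(- \frac{557}{5}\right) \left(-7742\right) = \frac{4312294}{5}$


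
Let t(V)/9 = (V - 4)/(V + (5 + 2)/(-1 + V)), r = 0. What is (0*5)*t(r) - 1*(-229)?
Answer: 229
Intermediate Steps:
t(V) = 9*(-4 + V)/(V + 7/(-1 + V)) (t(V) = 9*((V - 4)/(V + (5 + 2)/(-1 + V))) = 9*((-4 + V)/(V + 7/(-1 + V))) = 9*(-4 + V)/(V + 7/(-1 + V)))
(0*5)*t(r) - 1*(-229) = (0*5)*(9*(4 + 0**2 - 5*0)/(7 + 0**2 - 1*0)) - 1*(-229) = 0*(9*(4 + 0 + 0)/(7 + 0 + 0)) + 229 = 0*(9*4/7) + 229 = 0*(9*(1/7)*4) + 229 = 0*(36/7) + 229 = 0 + 229 = 229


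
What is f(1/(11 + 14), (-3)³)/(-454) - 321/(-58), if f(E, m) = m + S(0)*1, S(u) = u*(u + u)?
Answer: 36825/6583 ≈ 5.5940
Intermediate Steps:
S(u) = 2*u² (S(u) = u*(2*u) = 2*u²)
f(E, m) = m (f(E, m) = m + (2*0²)*1 = m + (2*0)*1 = m + 0*1 = m + 0 = m)
f(1/(11 + 14), (-3)³)/(-454) - 321/(-58) = (-3)³/(-454) - 321/(-58) = -27*(-1/454) - 321*(-1/58) = 27/454 + 321/58 = 36825/6583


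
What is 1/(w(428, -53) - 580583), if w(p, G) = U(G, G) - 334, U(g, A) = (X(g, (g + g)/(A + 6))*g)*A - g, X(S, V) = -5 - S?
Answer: -1/446032 ≈ -2.2420e-6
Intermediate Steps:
U(g, A) = -g + A*g*(-5 - g) (U(g, A) = ((-5 - g)*g)*A - g = (g*(-5 - g))*A - g = A*g*(-5 - g) - g = -g + A*g*(-5 - g))
w(p, G) = -334 - G*(1 + G*(5 + G)) (w(p, G) = -G*(1 + G*(5 + G)) - 334 = -334 - G*(1 + G*(5 + G)))
1/(w(428, -53) - 580583) = 1/((-334 - 1*(-53)*(1 - 53*(5 - 53))) - 580583) = 1/((-334 - 1*(-53)*(1 - 53*(-48))) - 580583) = 1/((-334 - 1*(-53)*(1 + 2544)) - 580583) = 1/((-334 - 1*(-53)*2545) - 580583) = 1/((-334 + 134885) - 580583) = 1/(134551 - 580583) = 1/(-446032) = -1/446032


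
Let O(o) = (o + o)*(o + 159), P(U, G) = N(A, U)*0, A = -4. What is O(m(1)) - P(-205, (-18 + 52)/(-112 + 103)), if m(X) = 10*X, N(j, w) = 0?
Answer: 3380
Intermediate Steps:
P(U, G) = 0 (P(U, G) = 0*0 = 0)
O(o) = 2*o*(159 + o) (O(o) = (2*o)*(159 + o) = 2*o*(159 + o))
O(m(1)) - P(-205, (-18 + 52)/(-112 + 103)) = 2*(10*1)*(159 + 10*1) - 1*0 = 2*10*(159 + 10) + 0 = 2*10*169 + 0 = 3380 + 0 = 3380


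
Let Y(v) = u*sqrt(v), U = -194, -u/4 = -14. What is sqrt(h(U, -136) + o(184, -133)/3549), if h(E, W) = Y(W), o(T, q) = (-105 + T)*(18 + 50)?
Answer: 2*sqrt(28203 + 2086812*I*sqrt(34))/273 ≈ 18.091 + 18.049*I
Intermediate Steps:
u = 56 (u = -4*(-14) = 56)
o(T, q) = -7140 + 68*T (o(T, q) = (-105 + T)*68 = -7140 + 68*T)
Y(v) = 56*sqrt(v)
h(E, W) = 56*sqrt(W)
sqrt(h(U, -136) + o(184, -133)/3549) = sqrt(56*sqrt(-136) + (-7140 + 68*184)/3549) = sqrt(56*(2*I*sqrt(34)) + (-7140 + 12512)*(1/3549)) = sqrt(112*I*sqrt(34) + 5372*(1/3549)) = sqrt(112*I*sqrt(34) + 5372/3549) = sqrt(5372/3549 + 112*I*sqrt(34))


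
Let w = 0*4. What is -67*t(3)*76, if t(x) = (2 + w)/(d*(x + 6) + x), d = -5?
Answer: 5092/21 ≈ 242.48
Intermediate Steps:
w = 0
t(x) = 2/(-30 - 4*x) (t(x) = (2 + 0)/(-5*(x + 6) + x) = 2/(-5*(6 + x) + x) = 2/((-30 - 5*x) + x) = 2/(-30 - 4*x))
-67*t(3)*76 = -(-67)/(15 + 2*3)*76 = -(-67)/(15 + 6)*76 = -(-67)/21*76 = -67*(-1/21)*76 = (67/21)*76 = 5092/21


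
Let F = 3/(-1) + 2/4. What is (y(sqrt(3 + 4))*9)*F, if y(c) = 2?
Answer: -45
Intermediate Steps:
F = -5/2 (F = 3*(-1) + 2*(1/4) = -3 + 1/2 = -5/2 ≈ -2.5000)
(y(sqrt(3 + 4))*9)*F = (2*9)*(-5/2) = 18*(-5/2) = -45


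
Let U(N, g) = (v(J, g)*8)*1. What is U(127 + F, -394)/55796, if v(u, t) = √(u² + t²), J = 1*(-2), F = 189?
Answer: 4*√38810/13949 ≈ 0.056492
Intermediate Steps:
J = -2
v(u, t) = √(t² + u²)
U(N, g) = 8*√(4 + g²) (U(N, g) = (√(g² + (-2)²)*8)*1 = (√(g² + 4)*8)*1 = (√(4 + g²)*8)*1 = (8*√(4 + g²))*1 = 8*√(4 + g²))
U(127 + F, -394)/55796 = (8*√(4 + (-394)²))/55796 = (8*√(4 + 155236))*(1/55796) = (8*√155240)*(1/55796) = (8*(2*√38810))*(1/55796) = (16*√38810)*(1/55796) = 4*√38810/13949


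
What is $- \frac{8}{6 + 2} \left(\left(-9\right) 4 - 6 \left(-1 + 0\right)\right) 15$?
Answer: $450$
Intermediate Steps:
$- \frac{8}{6 + 2} \left(\left(-9\right) 4 - 6 \left(-1 + 0\right)\right) 15 = - \frac{8}{8} \left(-36 - 6 \left(-1\right)\right) 15 = \left(-8\right) \frac{1}{8} \left(-36 - -6\right) 15 = - (-36 + 6) 15 = \left(-1\right) \left(-30\right) 15 = 30 \cdot 15 = 450$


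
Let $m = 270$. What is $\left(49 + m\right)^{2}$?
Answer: $101761$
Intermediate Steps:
$\left(49 + m\right)^{2} = \left(49 + 270\right)^{2} = 319^{2} = 101761$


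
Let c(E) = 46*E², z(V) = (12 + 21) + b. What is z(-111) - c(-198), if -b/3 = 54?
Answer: -1803513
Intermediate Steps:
b = -162 (b = -3*54 = -162)
z(V) = -129 (z(V) = (12 + 21) - 162 = 33 - 162 = -129)
z(-111) - c(-198) = -129 - 46*(-198)² = -129 - 46*39204 = -129 - 1*1803384 = -129 - 1803384 = -1803513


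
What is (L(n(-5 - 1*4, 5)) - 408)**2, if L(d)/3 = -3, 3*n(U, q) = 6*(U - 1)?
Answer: 173889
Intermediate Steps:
n(U, q) = -2 + 2*U (n(U, q) = (6*(U - 1))/3 = (6*(-1 + U))/3 = (-6 + 6*U)/3 = -2 + 2*U)
L(d) = -9 (L(d) = 3*(-3) = -9)
(L(n(-5 - 1*4, 5)) - 408)**2 = (-9 - 408)**2 = (-417)**2 = 173889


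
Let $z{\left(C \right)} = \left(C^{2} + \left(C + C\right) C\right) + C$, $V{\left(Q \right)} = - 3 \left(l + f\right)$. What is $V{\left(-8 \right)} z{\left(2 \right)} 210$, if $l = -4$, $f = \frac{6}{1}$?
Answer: $-17640$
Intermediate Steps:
$f = 6$ ($f = 6 \cdot 1 = 6$)
$V{\left(Q \right)} = -6$ ($V{\left(Q \right)} = - 3 \left(-4 + 6\right) = \left(-3\right) 2 = -6$)
$z{\left(C \right)} = C + 3 C^{2}$ ($z{\left(C \right)} = \left(C^{2} + 2 C C\right) + C = \left(C^{2} + 2 C^{2}\right) + C = 3 C^{2} + C = C + 3 C^{2}$)
$V{\left(-8 \right)} z{\left(2 \right)} 210 = - 6 \cdot 2 \left(1 + 3 \cdot 2\right) 210 = - 6 \cdot 2 \left(1 + 6\right) 210 = - 6 \cdot 2 \cdot 7 \cdot 210 = \left(-6\right) 14 \cdot 210 = \left(-84\right) 210 = -17640$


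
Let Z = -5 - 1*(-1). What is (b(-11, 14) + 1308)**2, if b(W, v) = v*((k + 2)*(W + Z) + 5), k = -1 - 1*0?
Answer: 1364224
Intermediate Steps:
Z = -4 (Z = -5 + 1 = -4)
k = -1 (k = -1 + 0 = -1)
b(W, v) = v*(1 + W) (b(W, v) = v*((-1 + 2)*(W - 4) + 5) = v*(1*(-4 + W) + 5) = v*((-4 + W) + 5) = v*(1 + W))
(b(-11, 14) + 1308)**2 = (14*(1 - 11) + 1308)**2 = (14*(-10) + 1308)**2 = (-140 + 1308)**2 = 1168**2 = 1364224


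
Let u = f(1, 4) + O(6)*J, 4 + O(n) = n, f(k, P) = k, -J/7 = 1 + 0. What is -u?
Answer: 13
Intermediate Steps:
J = -7 (J = -7*(1 + 0) = -7*1 = -7)
O(n) = -4 + n
u = -13 (u = 1 + (-4 + 6)*(-7) = 1 + 2*(-7) = 1 - 14 = -13)
-u = -1*(-13) = 13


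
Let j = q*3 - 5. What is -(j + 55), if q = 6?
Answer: -68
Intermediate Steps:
j = 13 (j = 6*3 - 5 = 18 - 5 = 13)
-(j + 55) = -(13 + 55) = -1*68 = -68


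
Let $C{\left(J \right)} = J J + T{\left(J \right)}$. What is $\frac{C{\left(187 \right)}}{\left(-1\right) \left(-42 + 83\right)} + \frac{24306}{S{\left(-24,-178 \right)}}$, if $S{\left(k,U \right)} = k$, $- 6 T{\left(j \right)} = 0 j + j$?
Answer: $- \frac{917527}{492} \approx -1864.9$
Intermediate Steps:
$T{\left(j \right)} = - \frac{j}{6}$ ($T{\left(j \right)} = - \frac{0 j + j}{6} = - \frac{0 + j}{6} = - \frac{j}{6}$)
$C{\left(J \right)} = J^{2} - \frac{J}{6}$ ($C{\left(J \right)} = J J - \frac{J}{6} = J^{2} - \frac{J}{6}$)
$\frac{C{\left(187 \right)}}{\left(-1\right) \left(-42 + 83\right)} + \frac{24306}{S{\left(-24,-178 \right)}} = \frac{187 \left(- \frac{1}{6} + 187\right)}{\left(-1\right) \left(-42 + 83\right)} + \frac{24306}{-24} = \frac{187 \cdot \frac{1121}{6}}{\left(-1\right) 41} + 24306 \left(- \frac{1}{24}\right) = \frac{209627}{6 \left(-41\right)} - \frac{4051}{4} = \frac{209627}{6} \left(- \frac{1}{41}\right) - \frac{4051}{4} = - \frac{209627}{246} - \frac{4051}{4} = - \frac{917527}{492}$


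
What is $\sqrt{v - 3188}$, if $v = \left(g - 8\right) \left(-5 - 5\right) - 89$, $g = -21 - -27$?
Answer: $i \sqrt{3257} \approx 57.07 i$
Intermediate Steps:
$g = 6$ ($g = -21 + 27 = 6$)
$v = -69$ ($v = \left(6 - 8\right) \left(-5 - 5\right) - 89 = \left(-2\right) \left(-10\right) - 89 = 20 - 89 = -69$)
$\sqrt{v - 3188} = \sqrt{-69 - 3188} = \sqrt{-3257} = i \sqrt{3257}$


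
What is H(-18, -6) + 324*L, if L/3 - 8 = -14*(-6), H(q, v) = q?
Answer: 89406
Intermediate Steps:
L = 276 (L = 24 + 3*(-14*(-6)) = 24 + 3*84 = 24 + 252 = 276)
H(-18, -6) + 324*L = -18 + 324*276 = -18 + 89424 = 89406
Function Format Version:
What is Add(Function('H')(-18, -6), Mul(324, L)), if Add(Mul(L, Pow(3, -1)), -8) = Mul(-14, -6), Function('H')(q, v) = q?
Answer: 89406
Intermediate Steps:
L = 276 (L = Add(24, Mul(3, Mul(-14, -6))) = Add(24, Mul(3, 84)) = Add(24, 252) = 276)
Add(Function('H')(-18, -6), Mul(324, L)) = Add(-18, Mul(324, 276)) = Add(-18, 89424) = 89406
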